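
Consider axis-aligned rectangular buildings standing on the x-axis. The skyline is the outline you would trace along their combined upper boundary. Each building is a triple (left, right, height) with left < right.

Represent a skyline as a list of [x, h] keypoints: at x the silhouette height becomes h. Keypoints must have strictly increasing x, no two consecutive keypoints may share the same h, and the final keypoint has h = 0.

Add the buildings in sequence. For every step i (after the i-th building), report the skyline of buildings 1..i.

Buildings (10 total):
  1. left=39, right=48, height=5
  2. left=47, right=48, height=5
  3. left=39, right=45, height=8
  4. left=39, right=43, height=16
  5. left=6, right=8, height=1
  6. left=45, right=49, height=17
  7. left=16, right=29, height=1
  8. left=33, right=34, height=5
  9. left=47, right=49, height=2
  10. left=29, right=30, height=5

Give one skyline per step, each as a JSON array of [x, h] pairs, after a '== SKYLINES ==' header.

== SKYLINES ==
[[39,5],[48,0]]
[[39,5],[48,0]]
[[39,8],[45,5],[48,0]]
[[39,16],[43,8],[45,5],[48,0]]
[[6,1],[8,0],[39,16],[43,8],[45,5],[48,0]]
[[6,1],[8,0],[39,16],[43,8],[45,17],[49,0]]
[[6,1],[8,0],[16,1],[29,0],[39,16],[43,8],[45,17],[49,0]]
[[6,1],[8,0],[16,1],[29,0],[33,5],[34,0],[39,16],[43,8],[45,17],[49,0]]
[[6,1],[8,0],[16,1],[29,0],[33,5],[34,0],[39,16],[43,8],[45,17],[49,0]]
[[6,1],[8,0],[16,1],[29,5],[30,0],[33,5],[34,0],[39,16],[43,8],[45,17],[49,0]]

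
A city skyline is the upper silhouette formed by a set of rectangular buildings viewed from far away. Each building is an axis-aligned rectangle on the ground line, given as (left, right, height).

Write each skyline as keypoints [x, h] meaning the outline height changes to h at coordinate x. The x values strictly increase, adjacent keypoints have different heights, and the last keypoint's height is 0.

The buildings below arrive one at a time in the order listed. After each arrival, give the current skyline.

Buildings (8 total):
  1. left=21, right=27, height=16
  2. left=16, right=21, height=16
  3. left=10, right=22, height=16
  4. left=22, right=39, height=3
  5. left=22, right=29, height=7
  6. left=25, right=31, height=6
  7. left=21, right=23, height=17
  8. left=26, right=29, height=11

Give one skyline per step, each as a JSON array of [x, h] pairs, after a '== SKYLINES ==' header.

== SKYLINES ==
[[21,16],[27,0]]
[[16,16],[27,0]]
[[10,16],[27,0]]
[[10,16],[27,3],[39,0]]
[[10,16],[27,7],[29,3],[39,0]]
[[10,16],[27,7],[29,6],[31,3],[39,0]]
[[10,16],[21,17],[23,16],[27,7],[29,6],[31,3],[39,0]]
[[10,16],[21,17],[23,16],[27,11],[29,6],[31,3],[39,0]]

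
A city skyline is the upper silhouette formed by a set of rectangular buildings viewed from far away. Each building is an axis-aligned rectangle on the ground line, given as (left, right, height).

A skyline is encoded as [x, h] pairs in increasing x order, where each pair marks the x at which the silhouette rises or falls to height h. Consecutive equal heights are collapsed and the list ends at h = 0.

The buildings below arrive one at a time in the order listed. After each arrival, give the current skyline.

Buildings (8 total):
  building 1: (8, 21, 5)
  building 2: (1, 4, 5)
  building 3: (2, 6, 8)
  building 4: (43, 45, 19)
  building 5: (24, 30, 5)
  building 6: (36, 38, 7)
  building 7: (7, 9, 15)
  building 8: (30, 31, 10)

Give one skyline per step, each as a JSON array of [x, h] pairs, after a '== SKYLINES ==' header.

== SKYLINES ==
[[8,5],[21,0]]
[[1,5],[4,0],[8,5],[21,0]]
[[1,5],[2,8],[6,0],[8,5],[21,0]]
[[1,5],[2,8],[6,0],[8,5],[21,0],[43,19],[45,0]]
[[1,5],[2,8],[6,0],[8,5],[21,0],[24,5],[30,0],[43,19],[45,0]]
[[1,5],[2,8],[6,0],[8,5],[21,0],[24,5],[30,0],[36,7],[38,0],[43,19],[45,0]]
[[1,5],[2,8],[6,0],[7,15],[9,5],[21,0],[24,5],[30,0],[36,7],[38,0],[43,19],[45,0]]
[[1,5],[2,8],[6,0],[7,15],[9,5],[21,0],[24,5],[30,10],[31,0],[36,7],[38,0],[43,19],[45,0]]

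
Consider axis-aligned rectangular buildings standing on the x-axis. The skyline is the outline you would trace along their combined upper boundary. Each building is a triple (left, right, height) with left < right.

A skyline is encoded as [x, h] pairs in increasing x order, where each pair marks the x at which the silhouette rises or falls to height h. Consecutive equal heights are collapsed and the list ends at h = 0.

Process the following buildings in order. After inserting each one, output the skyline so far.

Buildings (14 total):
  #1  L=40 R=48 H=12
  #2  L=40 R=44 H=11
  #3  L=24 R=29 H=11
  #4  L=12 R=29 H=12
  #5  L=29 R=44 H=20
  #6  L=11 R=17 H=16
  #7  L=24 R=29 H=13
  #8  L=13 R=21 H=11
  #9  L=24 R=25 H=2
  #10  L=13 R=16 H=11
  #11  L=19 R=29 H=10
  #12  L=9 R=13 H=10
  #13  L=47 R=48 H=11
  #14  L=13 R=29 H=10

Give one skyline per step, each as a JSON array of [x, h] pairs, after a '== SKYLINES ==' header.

== SKYLINES ==
[[40,12],[48,0]]
[[40,12],[48,0]]
[[24,11],[29,0],[40,12],[48,0]]
[[12,12],[29,0],[40,12],[48,0]]
[[12,12],[29,20],[44,12],[48,0]]
[[11,16],[17,12],[29,20],[44,12],[48,0]]
[[11,16],[17,12],[24,13],[29,20],[44,12],[48,0]]
[[11,16],[17,12],[24,13],[29,20],[44,12],[48,0]]
[[11,16],[17,12],[24,13],[29,20],[44,12],[48,0]]
[[11,16],[17,12],[24,13],[29,20],[44,12],[48,0]]
[[11,16],[17,12],[24,13],[29,20],[44,12],[48,0]]
[[9,10],[11,16],[17,12],[24,13],[29,20],[44,12],[48,0]]
[[9,10],[11,16],[17,12],[24,13],[29,20],[44,12],[48,0]]
[[9,10],[11,16],[17,12],[24,13],[29,20],[44,12],[48,0]]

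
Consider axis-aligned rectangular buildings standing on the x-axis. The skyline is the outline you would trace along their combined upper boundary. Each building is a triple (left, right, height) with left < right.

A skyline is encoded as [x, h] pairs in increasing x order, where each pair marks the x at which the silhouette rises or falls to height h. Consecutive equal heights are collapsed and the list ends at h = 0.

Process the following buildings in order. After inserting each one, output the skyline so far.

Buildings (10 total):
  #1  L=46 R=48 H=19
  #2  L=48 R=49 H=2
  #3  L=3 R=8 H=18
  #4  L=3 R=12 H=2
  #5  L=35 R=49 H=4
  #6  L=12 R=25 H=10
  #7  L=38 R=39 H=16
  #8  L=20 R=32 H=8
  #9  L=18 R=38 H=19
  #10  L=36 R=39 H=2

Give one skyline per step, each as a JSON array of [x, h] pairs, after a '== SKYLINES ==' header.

== SKYLINES ==
[[46,19],[48,0]]
[[46,19],[48,2],[49,0]]
[[3,18],[8,0],[46,19],[48,2],[49,0]]
[[3,18],[8,2],[12,0],[46,19],[48,2],[49,0]]
[[3,18],[8,2],[12,0],[35,4],[46,19],[48,4],[49,0]]
[[3,18],[8,2],[12,10],[25,0],[35,4],[46,19],[48,4],[49,0]]
[[3,18],[8,2],[12,10],[25,0],[35,4],[38,16],[39,4],[46,19],[48,4],[49,0]]
[[3,18],[8,2],[12,10],[25,8],[32,0],[35,4],[38,16],[39,4],[46,19],[48,4],[49,0]]
[[3,18],[8,2],[12,10],[18,19],[38,16],[39,4],[46,19],[48,4],[49,0]]
[[3,18],[8,2],[12,10],[18,19],[38,16],[39,4],[46,19],[48,4],[49,0]]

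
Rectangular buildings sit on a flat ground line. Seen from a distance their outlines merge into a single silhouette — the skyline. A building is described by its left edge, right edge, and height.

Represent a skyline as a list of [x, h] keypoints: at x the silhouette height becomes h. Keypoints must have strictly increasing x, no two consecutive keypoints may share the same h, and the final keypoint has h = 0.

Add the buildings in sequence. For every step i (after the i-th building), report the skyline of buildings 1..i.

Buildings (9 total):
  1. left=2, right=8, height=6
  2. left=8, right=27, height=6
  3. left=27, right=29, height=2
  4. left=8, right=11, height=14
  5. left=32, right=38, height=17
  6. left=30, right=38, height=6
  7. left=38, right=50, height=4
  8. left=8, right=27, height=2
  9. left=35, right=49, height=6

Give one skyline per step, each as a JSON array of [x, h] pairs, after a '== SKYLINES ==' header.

== SKYLINES ==
[[2,6],[8,0]]
[[2,6],[27,0]]
[[2,6],[27,2],[29,0]]
[[2,6],[8,14],[11,6],[27,2],[29,0]]
[[2,6],[8,14],[11,6],[27,2],[29,0],[32,17],[38,0]]
[[2,6],[8,14],[11,6],[27,2],[29,0],[30,6],[32,17],[38,0]]
[[2,6],[8,14],[11,6],[27,2],[29,0],[30,6],[32,17],[38,4],[50,0]]
[[2,6],[8,14],[11,6],[27,2],[29,0],[30,6],[32,17],[38,4],[50,0]]
[[2,6],[8,14],[11,6],[27,2],[29,0],[30,6],[32,17],[38,6],[49,4],[50,0]]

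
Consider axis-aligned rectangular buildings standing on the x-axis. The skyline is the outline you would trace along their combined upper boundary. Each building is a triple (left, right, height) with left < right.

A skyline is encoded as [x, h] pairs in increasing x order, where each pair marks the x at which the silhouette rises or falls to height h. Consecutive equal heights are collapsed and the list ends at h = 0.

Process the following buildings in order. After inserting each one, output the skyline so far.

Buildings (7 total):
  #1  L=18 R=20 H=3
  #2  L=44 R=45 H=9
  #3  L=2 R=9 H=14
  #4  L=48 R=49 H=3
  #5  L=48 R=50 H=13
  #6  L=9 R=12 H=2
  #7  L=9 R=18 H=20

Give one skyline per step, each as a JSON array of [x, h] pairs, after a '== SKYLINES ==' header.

== SKYLINES ==
[[18,3],[20,0]]
[[18,3],[20,0],[44,9],[45,0]]
[[2,14],[9,0],[18,3],[20,0],[44,9],[45,0]]
[[2,14],[9,0],[18,3],[20,0],[44,9],[45,0],[48,3],[49,0]]
[[2,14],[9,0],[18,3],[20,0],[44,9],[45,0],[48,13],[50,0]]
[[2,14],[9,2],[12,0],[18,3],[20,0],[44,9],[45,0],[48,13],[50,0]]
[[2,14],[9,20],[18,3],[20,0],[44,9],[45,0],[48,13],[50,0]]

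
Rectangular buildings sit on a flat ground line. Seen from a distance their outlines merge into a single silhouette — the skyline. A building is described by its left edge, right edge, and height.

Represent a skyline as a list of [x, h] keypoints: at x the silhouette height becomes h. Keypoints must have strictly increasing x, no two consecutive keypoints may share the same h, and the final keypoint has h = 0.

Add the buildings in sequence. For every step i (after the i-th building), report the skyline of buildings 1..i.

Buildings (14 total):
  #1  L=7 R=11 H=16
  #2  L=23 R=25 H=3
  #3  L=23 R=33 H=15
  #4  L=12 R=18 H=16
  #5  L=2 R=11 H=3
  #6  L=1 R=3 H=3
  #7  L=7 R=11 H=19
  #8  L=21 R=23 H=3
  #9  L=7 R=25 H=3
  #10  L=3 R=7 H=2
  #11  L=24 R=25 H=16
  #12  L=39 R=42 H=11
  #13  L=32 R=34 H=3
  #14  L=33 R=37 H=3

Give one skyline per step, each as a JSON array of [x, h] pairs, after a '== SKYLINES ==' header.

== SKYLINES ==
[[7,16],[11,0]]
[[7,16],[11,0],[23,3],[25,0]]
[[7,16],[11,0],[23,15],[33,0]]
[[7,16],[11,0],[12,16],[18,0],[23,15],[33,0]]
[[2,3],[7,16],[11,0],[12,16],[18,0],[23,15],[33,0]]
[[1,3],[7,16],[11,0],[12,16],[18,0],[23,15],[33,0]]
[[1,3],[7,19],[11,0],[12,16],[18,0],[23,15],[33,0]]
[[1,3],[7,19],[11,0],[12,16],[18,0],[21,3],[23,15],[33,0]]
[[1,3],[7,19],[11,3],[12,16],[18,3],[23,15],[33,0]]
[[1,3],[7,19],[11,3],[12,16],[18,3],[23,15],[33,0]]
[[1,3],[7,19],[11,3],[12,16],[18,3],[23,15],[24,16],[25,15],[33,0]]
[[1,3],[7,19],[11,3],[12,16],[18,3],[23,15],[24,16],[25,15],[33,0],[39,11],[42,0]]
[[1,3],[7,19],[11,3],[12,16],[18,3],[23,15],[24,16],[25,15],[33,3],[34,0],[39,11],[42,0]]
[[1,3],[7,19],[11,3],[12,16],[18,3],[23,15],[24,16],[25,15],[33,3],[37,0],[39,11],[42,0]]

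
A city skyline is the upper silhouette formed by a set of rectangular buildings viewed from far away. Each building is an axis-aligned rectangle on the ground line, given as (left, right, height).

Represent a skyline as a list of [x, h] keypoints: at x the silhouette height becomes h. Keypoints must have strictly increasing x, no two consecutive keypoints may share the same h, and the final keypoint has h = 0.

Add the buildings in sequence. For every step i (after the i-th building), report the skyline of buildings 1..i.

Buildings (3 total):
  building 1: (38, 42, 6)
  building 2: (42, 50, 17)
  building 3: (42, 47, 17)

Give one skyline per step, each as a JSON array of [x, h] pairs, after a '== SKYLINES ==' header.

== SKYLINES ==
[[38,6],[42,0]]
[[38,6],[42,17],[50,0]]
[[38,6],[42,17],[50,0]]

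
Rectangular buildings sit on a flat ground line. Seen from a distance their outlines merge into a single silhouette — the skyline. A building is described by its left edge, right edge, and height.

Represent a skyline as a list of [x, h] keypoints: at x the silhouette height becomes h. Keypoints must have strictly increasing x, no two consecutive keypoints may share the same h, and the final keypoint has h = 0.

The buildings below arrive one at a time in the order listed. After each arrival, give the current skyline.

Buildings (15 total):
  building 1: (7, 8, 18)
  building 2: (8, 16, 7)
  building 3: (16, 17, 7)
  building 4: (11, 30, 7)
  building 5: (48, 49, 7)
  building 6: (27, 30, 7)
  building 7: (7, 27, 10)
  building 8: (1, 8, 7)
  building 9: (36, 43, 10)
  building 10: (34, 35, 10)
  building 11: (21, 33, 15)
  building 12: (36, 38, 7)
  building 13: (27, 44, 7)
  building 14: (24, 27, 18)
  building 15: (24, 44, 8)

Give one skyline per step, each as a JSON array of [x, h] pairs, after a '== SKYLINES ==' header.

== SKYLINES ==
[[7,18],[8,0]]
[[7,18],[8,7],[16,0]]
[[7,18],[8,7],[17,0]]
[[7,18],[8,7],[30,0]]
[[7,18],[8,7],[30,0],[48,7],[49,0]]
[[7,18],[8,7],[30,0],[48,7],[49,0]]
[[7,18],[8,10],[27,7],[30,0],[48,7],[49,0]]
[[1,7],[7,18],[8,10],[27,7],[30,0],[48,7],[49,0]]
[[1,7],[7,18],[8,10],[27,7],[30,0],[36,10],[43,0],[48,7],[49,0]]
[[1,7],[7,18],[8,10],[27,7],[30,0],[34,10],[35,0],[36,10],[43,0],[48,7],[49,0]]
[[1,7],[7,18],[8,10],[21,15],[33,0],[34,10],[35,0],[36,10],[43,0],[48,7],[49,0]]
[[1,7],[7,18],[8,10],[21,15],[33,0],[34,10],[35,0],[36,10],[43,0],[48,7],[49,0]]
[[1,7],[7,18],[8,10],[21,15],[33,7],[34,10],[35,7],[36,10],[43,7],[44,0],[48,7],[49,0]]
[[1,7],[7,18],[8,10],[21,15],[24,18],[27,15],[33,7],[34,10],[35,7],[36,10],[43,7],[44,0],[48,7],[49,0]]
[[1,7],[7,18],[8,10],[21,15],[24,18],[27,15],[33,8],[34,10],[35,8],[36,10],[43,8],[44,0],[48,7],[49,0]]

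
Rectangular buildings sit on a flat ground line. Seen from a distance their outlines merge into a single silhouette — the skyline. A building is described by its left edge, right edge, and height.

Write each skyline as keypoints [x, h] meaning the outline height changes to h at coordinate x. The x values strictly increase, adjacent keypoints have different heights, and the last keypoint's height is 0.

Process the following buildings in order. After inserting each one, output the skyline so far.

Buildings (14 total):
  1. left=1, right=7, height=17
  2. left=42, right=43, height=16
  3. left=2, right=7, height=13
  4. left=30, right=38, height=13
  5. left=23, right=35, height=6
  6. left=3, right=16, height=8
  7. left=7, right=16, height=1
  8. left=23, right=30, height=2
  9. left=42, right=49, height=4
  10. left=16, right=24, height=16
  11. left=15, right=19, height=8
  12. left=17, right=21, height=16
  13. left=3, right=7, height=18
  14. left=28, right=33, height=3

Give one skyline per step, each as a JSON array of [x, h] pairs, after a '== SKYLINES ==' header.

== SKYLINES ==
[[1,17],[7,0]]
[[1,17],[7,0],[42,16],[43,0]]
[[1,17],[7,0],[42,16],[43,0]]
[[1,17],[7,0],[30,13],[38,0],[42,16],[43,0]]
[[1,17],[7,0],[23,6],[30,13],[38,0],[42,16],[43,0]]
[[1,17],[7,8],[16,0],[23,6],[30,13],[38,0],[42,16],[43,0]]
[[1,17],[7,8],[16,0],[23,6],[30,13],[38,0],[42,16],[43,0]]
[[1,17],[7,8],[16,0],[23,6],[30,13],[38,0],[42,16],[43,0]]
[[1,17],[7,8],[16,0],[23,6],[30,13],[38,0],[42,16],[43,4],[49,0]]
[[1,17],[7,8],[16,16],[24,6],[30,13],[38,0],[42,16],[43,4],[49,0]]
[[1,17],[7,8],[16,16],[24,6],[30,13],[38,0],[42,16],[43,4],[49,0]]
[[1,17],[7,8],[16,16],[24,6],[30,13],[38,0],[42,16],[43,4],[49,0]]
[[1,17],[3,18],[7,8],[16,16],[24,6],[30,13],[38,0],[42,16],[43,4],[49,0]]
[[1,17],[3,18],[7,8],[16,16],[24,6],[30,13],[38,0],[42,16],[43,4],[49,0]]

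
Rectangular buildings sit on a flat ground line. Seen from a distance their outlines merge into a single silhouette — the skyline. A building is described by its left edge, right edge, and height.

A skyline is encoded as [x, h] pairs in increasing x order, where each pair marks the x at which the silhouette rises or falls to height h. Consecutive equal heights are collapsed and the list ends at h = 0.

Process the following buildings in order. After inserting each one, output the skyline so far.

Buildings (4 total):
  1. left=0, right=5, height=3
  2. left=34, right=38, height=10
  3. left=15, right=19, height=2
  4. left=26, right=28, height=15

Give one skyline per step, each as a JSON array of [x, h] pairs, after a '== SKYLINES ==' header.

== SKYLINES ==
[[0,3],[5,0]]
[[0,3],[5,0],[34,10],[38,0]]
[[0,3],[5,0],[15,2],[19,0],[34,10],[38,0]]
[[0,3],[5,0],[15,2],[19,0],[26,15],[28,0],[34,10],[38,0]]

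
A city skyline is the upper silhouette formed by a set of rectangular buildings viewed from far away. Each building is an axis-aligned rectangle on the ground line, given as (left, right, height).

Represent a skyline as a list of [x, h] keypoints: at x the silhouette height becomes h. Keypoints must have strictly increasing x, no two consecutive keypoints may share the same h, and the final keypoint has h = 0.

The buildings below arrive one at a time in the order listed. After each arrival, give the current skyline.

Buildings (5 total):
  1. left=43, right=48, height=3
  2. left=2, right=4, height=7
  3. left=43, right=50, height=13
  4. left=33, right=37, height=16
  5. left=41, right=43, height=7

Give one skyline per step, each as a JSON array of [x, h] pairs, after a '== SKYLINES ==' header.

== SKYLINES ==
[[43,3],[48,0]]
[[2,7],[4,0],[43,3],[48,0]]
[[2,7],[4,0],[43,13],[50,0]]
[[2,7],[4,0],[33,16],[37,0],[43,13],[50,0]]
[[2,7],[4,0],[33,16],[37,0],[41,7],[43,13],[50,0]]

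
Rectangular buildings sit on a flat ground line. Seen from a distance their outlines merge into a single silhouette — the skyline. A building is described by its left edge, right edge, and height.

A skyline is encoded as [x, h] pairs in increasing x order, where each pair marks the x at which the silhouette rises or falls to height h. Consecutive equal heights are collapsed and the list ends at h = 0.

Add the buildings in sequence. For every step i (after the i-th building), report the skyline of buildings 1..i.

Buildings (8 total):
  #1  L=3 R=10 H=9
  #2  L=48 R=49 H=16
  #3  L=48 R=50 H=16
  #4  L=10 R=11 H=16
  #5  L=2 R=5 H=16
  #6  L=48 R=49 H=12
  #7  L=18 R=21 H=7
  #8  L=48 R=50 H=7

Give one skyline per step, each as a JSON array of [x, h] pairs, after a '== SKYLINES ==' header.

== SKYLINES ==
[[3,9],[10,0]]
[[3,9],[10,0],[48,16],[49,0]]
[[3,9],[10,0],[48,16],[50,0]]
[[3,9],[10,16],[11,0],[48,16],[50,0]]
[[2,16],[5,9],[10,16],[11,0],[48,16],[50,0]]
[[2,16],[5,9],[10,16],[11,0],[48,16],[50,0]]
[[2,16],[5,9],[10,16],[11,0],[18,7],[21,0],[48,16],[50,0]]
[[2,16],[5,9],[10,16],[11,0],[18,7],[21,0],[48,16],[50,0]]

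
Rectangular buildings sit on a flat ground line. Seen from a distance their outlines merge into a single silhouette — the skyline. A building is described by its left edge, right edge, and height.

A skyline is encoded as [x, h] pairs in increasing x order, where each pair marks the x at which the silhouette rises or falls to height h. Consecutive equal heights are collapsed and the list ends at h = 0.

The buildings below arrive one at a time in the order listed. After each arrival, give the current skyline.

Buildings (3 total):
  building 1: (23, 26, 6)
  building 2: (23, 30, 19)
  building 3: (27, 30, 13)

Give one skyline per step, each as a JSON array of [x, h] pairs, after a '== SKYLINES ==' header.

== SKYLINES ==
[[23,6],[26,0]]
[[23,19],[30,0]]
[[23,19],[30,0]]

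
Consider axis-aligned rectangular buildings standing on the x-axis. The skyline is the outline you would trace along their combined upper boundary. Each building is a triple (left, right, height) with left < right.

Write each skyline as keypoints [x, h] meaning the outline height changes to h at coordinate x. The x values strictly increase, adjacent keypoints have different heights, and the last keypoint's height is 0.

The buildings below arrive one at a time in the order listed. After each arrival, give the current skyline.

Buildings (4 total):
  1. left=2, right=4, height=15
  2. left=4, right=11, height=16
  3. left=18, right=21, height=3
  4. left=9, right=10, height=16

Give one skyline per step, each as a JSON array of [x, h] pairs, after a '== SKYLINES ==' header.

== SKYLINES ==
[[2,15],[4,0]]
[[2,15],[4,16],[11,0]]
[[2,15],[4,16],[11,0],[18,3],[21,0]]
[[2,15],[4,16],[11,0],[18,3],[21,0]]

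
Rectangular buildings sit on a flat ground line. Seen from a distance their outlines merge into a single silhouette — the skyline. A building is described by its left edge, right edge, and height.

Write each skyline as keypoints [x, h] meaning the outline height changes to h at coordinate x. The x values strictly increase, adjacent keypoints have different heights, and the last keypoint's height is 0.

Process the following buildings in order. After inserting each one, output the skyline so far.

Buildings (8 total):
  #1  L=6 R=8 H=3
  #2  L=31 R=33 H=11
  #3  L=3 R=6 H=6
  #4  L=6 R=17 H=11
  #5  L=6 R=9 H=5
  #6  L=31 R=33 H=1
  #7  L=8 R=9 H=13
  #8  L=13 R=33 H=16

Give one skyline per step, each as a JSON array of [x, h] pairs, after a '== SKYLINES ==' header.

== SKYLINES ==
[[6,3],[8,0]]
[[6,3],[8,0],[31,11],[33,0]]
[[3,6],[6,3],[8,0],[31,11],[33,0]]
[[3,6],[6,11],[17,0],[31,11],[33,0]]
[[3,6],[6,11],[17,0],[31,11],[33,0]]
[[3,6],[6,11],[17,0],[31,11],[33,0]]
[[3,6],[6,11],[8,13],[9,11],[17,0],[31,11],[33,0]]
[[3,6],[6,11],[8,13],[9,11],[13,16],[33,0]]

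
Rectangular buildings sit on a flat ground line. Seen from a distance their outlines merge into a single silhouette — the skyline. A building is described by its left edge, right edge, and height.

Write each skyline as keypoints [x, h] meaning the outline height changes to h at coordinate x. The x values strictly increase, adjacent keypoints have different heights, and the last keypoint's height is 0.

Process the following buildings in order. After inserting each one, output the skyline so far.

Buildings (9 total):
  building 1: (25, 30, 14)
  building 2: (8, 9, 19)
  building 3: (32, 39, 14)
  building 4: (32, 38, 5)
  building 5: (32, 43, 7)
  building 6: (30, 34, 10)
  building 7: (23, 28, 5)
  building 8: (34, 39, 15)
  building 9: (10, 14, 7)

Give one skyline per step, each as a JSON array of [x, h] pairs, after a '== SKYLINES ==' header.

== SKYLINES ==
[[25,14],[30,0]]
[[8,19],[9,0],[25,14],[30,0]]
[[8,19],[9,0],[25,14],[30,0],[32,14],[39,0]]
[[8,19],[9,0],[25,14],[30,0],[32,14],[39,0]]
[[8,19],[9,0],[25,14],[30,0],[32,14],[39,7],[43,0]]
[[8,19],[9,0],[25,14],[30,10],[32,14],[39,7],[43,0]]
[[8,19],[9,0],[23,5],[25,14],[30,10],[32,14],[39,7],[43,0]]
[[8,19],[9,0],[23,5],[25,14],[30,10],[32,14],[34,15],[39,7],[43,0]]
[[8,19],[9,0],[10,7],[14,0],[23,5],[25,14],[30,10],[32,14],[34,15],[39,7],[43,0]]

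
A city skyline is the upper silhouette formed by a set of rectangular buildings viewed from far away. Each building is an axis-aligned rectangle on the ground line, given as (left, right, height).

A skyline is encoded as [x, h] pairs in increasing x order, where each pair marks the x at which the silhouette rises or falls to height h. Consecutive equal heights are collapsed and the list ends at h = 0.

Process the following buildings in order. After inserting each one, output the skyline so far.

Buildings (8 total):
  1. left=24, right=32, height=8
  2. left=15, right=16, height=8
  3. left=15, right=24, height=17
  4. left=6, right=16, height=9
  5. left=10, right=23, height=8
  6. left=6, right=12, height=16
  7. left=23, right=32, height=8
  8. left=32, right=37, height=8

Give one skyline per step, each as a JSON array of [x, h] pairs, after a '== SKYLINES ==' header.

== SKYLINES ==
[[24,8],[32,0]]
[[15,8],[16,0],[24,8],[32,0]]
[[15,17],[24,8],[32,0]]
[[6,9],[15,17],[24,8],[32,0]]
[[6,9],[15,17],[24,8],[32,0]]
[[6,16],[12,9],[15,17],[24,8],[32,0]]
[[6,16],[12,9],[15,17],[24,8],[32,0]]
[[6,16],[12,9],[15,17],[24,8],[37,0]]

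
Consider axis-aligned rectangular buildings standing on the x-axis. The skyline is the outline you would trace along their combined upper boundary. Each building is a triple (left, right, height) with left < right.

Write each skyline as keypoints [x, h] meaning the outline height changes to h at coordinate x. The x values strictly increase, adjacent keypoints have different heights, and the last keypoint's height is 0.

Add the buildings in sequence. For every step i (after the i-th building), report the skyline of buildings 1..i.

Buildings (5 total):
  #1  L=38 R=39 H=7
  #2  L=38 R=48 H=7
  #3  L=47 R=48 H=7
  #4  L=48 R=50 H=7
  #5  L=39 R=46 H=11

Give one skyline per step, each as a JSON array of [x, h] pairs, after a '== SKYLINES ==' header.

== SKYLINES ==
[[38,7],[39,0]]
[[38,7],[48,0]]
[[38,7],[48,0]]
[[38,7],[50,0]]
[[38,7],[39,11],[46,7],[50,0]]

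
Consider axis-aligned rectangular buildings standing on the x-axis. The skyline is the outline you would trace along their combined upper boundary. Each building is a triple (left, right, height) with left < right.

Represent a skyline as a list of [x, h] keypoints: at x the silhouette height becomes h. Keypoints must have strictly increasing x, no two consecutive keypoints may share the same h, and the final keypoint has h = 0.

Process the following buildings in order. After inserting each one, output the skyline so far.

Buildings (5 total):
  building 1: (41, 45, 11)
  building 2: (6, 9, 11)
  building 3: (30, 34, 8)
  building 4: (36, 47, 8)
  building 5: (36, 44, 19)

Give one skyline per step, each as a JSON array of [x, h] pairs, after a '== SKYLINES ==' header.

== SKYLINES ==
[[41,11],[45,0]]
[[6,11],[9,0],[41,11],[45,0]]
[[6,11],[9,0],[30,8],[34,0],[41,11],[45,0]]
[[6,11],[9,0],[30,8],[34,0],[36,8],[41,11],[45,8],[47,0]]
[[6,11],[9,0],[30,8],[34,0],[36,19],[44,11],[45,8],[47,0]]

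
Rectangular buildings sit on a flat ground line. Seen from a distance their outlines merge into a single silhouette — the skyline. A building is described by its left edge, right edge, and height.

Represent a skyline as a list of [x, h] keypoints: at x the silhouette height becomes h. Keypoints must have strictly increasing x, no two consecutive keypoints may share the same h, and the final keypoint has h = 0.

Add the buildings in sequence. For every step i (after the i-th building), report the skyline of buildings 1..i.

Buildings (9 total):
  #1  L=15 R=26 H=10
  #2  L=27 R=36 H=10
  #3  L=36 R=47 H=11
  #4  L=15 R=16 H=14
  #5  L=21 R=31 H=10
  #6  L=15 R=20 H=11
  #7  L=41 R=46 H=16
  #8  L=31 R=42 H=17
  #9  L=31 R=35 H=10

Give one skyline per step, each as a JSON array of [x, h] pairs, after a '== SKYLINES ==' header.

== SKYLINES ==
[[15,10],[26,0]]
[[15,10],[26,0],[27,10],[36,0]]
[[15,10],[26,0],[27,10],[36,11],[47,0]]
[[15,14],[16,10],[26,0],[27,10],[36,11],[47,0]]
[[15,14],[16,10],[36,11],[47,0]]
[[15,14],[16,11],[20,10],[36,11],[47,0]]
[[15,14],[16,11],[20,10],[36,11],[41,16],[46,11],[47,0]]
[[15,14],[16,11],[20,10],[31,17],[42,16],[46,11],[47,0]]
[[15,14],[16,11],[20,10],[31,17],[42,16],[46,11],[47,0]]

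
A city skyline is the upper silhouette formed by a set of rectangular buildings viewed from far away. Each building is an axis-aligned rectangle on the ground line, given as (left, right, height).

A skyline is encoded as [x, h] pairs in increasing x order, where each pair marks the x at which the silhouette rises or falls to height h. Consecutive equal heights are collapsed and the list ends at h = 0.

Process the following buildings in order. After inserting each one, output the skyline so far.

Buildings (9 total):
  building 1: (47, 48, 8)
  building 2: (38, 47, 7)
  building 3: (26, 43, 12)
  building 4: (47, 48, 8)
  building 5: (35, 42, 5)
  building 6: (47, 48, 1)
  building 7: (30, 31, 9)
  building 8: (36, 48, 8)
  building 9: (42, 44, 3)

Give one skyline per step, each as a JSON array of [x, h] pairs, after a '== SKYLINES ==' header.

== SKYLINES ==
[[47,8],[48,0]]
[[38,7],[47,8],[48,0]]
[[26,12],[43,7],[47,8],[48,0]]
[[26,12],[43,7],[47,8],[48,0]]
[[26,12],[43,7],[47,8],[48,0]]
[[26,12],[43,7],[47,8],[48,0]]
[[26,12],[43,7],[47,8],[48,0]]
[[26,12],[43,8],[48,0]]
[[26,12],[43,8],[48,0]]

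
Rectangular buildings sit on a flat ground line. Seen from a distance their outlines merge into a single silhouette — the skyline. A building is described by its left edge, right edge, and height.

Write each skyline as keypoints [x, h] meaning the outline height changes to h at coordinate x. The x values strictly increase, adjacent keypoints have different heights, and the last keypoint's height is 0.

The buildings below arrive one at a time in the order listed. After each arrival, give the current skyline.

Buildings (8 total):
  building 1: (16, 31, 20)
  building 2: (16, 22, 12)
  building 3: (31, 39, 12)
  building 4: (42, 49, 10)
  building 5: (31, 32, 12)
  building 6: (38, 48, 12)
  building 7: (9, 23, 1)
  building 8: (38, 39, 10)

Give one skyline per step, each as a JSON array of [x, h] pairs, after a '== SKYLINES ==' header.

== SKYLINES ==
[[16,20],[31,0]]
[[16,20],[31,0]]
[[16,20],[31,12],[39,0]]
[[16,20],[31,12],[39,0],[42,10],[49,0]]
[[16,20],[31,12],[39,0],[42,10],[49,0]]
[[16,20],[31,12],[48,10],[49,0]]
[[9,1],[16,20],[31,12],[48,10],[49,0]]
[[9,1],[16,20],[31,12],[48,10],[49,0]]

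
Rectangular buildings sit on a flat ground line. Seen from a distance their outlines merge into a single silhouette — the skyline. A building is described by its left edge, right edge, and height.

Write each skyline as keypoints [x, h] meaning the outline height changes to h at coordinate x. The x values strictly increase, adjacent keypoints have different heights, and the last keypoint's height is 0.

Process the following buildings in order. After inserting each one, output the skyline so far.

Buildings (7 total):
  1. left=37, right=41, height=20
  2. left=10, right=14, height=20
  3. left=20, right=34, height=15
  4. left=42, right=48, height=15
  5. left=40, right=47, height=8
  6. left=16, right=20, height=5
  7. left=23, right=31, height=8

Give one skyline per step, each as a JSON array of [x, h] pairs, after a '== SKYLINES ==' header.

== SKYLINES ==
[[37,20],[41,0]]
[[10,20],[14,0],[37,20],[41,0]]
[[10,20],[14,0],[20,15],[34,0],[37,20],[41,0]]
[[10,20],[14,0],[20,15],[34,0],[37,20],[41,0],[42,15],[48,0]]
[[10,20],[14,0],[20,15],[34,0],[37,20],[41,8],[42,15],[48,0]]
[[10,20],[14,0],[16,5],[20,15],[34,0],[37,20],[41,8],[42,15],[48,0]]
[[10,20],[14,0],[16,5],[20,15],[34,0],[37,20],[41,8],[42,15],[48,0]]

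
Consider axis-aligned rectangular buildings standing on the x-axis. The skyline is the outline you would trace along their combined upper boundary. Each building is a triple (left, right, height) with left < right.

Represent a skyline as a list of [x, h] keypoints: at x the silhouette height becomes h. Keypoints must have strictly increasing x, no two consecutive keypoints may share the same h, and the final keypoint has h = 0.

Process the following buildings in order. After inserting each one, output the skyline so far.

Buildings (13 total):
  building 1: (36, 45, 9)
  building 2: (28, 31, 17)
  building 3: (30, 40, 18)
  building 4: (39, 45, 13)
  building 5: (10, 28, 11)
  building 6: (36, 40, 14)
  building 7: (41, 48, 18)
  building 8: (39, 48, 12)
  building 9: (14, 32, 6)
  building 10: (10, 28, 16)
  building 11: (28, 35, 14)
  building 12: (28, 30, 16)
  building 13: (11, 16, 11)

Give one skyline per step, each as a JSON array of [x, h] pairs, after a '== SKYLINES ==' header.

== SKYLINES ==
[[36,9],[45,0]]
[[28,17],[31,0],[36,9],[45,0]]
[[28,17],[30,18],[40,9],[45,0]]
[[28,17],[30,18],[40,13],[45,0]]
[[10,11],[28,17],[30,18],[40,13],[45,0]]
[[10,11],[28,17],[30,18],[40,13],[45,0]]
[[10,11],[28,17],[30,18],[40,13],[41,18],[48,0]]
[[10,11],[28,17],[30,18],[40,13],[41,18],[48,0]]
[[10,11],[28,17],[30,18],[40,13],[41,18],[48,0]]
[[10,16],[28,17],[30,18],[40,13],[41,18],[48,0]]
[[10,16],[28,17],[30,18],[40,13],[41,18],[48,0]]
[[10,16],[28,17],[30,18],[40,13],[41,18],[48,0]]
[[10,16],[28,17],[30,18],[40,13],[41,18],[48,0]]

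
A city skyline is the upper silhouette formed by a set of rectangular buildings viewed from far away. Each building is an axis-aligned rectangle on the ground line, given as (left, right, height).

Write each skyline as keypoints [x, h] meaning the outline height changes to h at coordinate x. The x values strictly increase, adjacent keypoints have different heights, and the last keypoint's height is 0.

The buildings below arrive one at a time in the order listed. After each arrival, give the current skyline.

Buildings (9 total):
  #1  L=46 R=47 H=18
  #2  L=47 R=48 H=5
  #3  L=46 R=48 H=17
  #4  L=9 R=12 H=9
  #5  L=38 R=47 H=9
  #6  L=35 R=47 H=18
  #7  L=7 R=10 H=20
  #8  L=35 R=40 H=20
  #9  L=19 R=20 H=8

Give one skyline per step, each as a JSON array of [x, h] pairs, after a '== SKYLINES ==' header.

== SKYLINES ==
[[46,18],[47,0]]
[[46,18],[47,5],[48,0]]
[[46,18],[47,17],[48,0]]
[[9,9],[12,0],[46,18],[47,17],[48,0]]
[[9,9],[12,0],[38,9],[46,18],[47,17],[48,0]]
[[9,9],[12,0],[35,18],[47,17],[48,0]]
[[7,20],[10,9],[12,0],[35,18],[47,17],[48,0]]
[[7,20],[10,9],[12,0],[35,20],[40,18],[47,17],[48,0]]
[[7,20],[10,9],[12,0],[19,8],[20,0],[35,20],[40,18],[47,17],[48,0]]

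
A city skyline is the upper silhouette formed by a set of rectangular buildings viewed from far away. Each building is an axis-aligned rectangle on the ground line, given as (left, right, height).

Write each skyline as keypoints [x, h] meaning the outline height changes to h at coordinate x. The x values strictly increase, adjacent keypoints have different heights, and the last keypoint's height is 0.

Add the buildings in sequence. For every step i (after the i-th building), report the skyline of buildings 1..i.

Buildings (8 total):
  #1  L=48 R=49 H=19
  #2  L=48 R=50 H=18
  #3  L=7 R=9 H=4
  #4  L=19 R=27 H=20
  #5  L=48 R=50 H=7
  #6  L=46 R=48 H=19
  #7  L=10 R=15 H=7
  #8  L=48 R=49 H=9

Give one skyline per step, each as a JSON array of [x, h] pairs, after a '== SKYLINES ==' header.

== SKYLINES ==
[[48,19],[49,0]]
[[48,19],[49,18],[50,0]]
[[7,4],[9,0],[48,19],[49,18],[50,0]]
[[7,4],[9,0],[19,20],[27,0],[48,19],[49,18],[50,0]]
[[7,4],[9,0],[19,20],[27,0],[48,19],[49,18],[50,0]]
[[7,4],[9,0],[19,20],[27,0],[46,19],[49,18],[50,0]]
[[7,4],[9,0],[10,7],[15,0],[19,20],[27,0],[46,19],[49,18],[50,0]]
[[7,4],[9,0],[10,7],[15,0],[19,20],[27,0],[46,19],[49,18],[50,0]]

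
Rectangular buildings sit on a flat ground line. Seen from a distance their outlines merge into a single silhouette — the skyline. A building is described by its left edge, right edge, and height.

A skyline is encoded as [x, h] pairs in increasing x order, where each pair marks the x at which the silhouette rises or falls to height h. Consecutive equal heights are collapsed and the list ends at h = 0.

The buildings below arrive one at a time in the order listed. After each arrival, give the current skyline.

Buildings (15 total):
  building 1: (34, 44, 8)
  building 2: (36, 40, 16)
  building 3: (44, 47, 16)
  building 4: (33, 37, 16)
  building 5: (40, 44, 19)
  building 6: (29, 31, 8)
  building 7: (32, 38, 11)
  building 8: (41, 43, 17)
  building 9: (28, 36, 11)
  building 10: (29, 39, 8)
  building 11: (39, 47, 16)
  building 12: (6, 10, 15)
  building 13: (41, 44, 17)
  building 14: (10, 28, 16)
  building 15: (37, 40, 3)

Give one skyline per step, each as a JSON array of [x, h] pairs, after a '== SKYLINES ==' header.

== SKYLINES ==
[[34,8],[44,0]]
[[34,8],[36,16],[40,8],[44,0]]
[[34,8],[36,16],[40,8],[44,16],[47,0]]
[[33,16],[40,8],[44,16],[47,0]]
[[33,16],[40,19],[44,16],[47,0]]
[[29,8],[31,0],[33,16],[40,19],[44,16],[47,0]]
[[29,8],[31,0],[32,11],[33,16],[40,19],[44,16],[47,0]]
[[29,8],[31,0],[32,11],[33,16],[40,19],[44,16],[47,0]]
[[28,11],[33,16],[40,19],[44,16],[47,0]]
[[28,11],[33,16],[40,19],[44,16],[47,0]]
[[28,11],[33,16],[40,19],[44,16],[47,0]]
[[6,15],[10,0],[28,11],[33,16],[40,19],[44,16],[47,0]]
[[6,15],[10,0],[28,11],[33,16],[40,19],[44,16],[47,0]]
[[6,15],[10,16],[28,11],[33,16],[40,19],[44,16],[47,0]]
[[6,15],[10,16],[28,11],[33,16],[40,19],[44,16],[47,0]]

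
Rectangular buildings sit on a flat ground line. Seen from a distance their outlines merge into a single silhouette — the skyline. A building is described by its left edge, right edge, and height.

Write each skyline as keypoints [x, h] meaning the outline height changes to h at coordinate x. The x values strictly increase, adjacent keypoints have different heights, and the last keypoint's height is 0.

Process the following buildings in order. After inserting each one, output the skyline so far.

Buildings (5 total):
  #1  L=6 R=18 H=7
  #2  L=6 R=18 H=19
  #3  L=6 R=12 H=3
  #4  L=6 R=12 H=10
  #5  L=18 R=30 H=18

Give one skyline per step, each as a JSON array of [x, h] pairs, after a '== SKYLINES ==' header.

== SKYLINES ==
[[6,7],[18,0]]
[[6,19],[18,0]]
[[6,19],[18,0]]
[[6,19],[18,0]]
[[6,19],[18,18],[30,0]]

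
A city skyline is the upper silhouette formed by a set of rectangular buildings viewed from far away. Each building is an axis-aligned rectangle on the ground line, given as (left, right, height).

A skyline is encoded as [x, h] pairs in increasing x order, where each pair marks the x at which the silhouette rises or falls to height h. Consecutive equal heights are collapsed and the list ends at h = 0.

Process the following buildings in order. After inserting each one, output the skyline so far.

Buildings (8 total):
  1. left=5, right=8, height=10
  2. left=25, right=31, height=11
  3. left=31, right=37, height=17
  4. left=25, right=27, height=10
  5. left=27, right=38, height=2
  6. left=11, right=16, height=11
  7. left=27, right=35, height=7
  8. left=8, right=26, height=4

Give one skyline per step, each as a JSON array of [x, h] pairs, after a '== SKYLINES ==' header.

== SKYLINES ==
[[5,10],[8,0]]
[[5,10],[8,0],[25,11],[31,0]]
[[5,10],[8,0],[25,11],[31,17],[37,0]]
[[5,10],[8,0],[25,11],[31,17],[37,0]]
[[5,10],[8,0],[25,11],[31,17],[37,2],[38,0]]
[[5,10],[8,0],[11,11],[16,0],[25,11],[31,17],[37,2],[38,0]]
[[5,10],[8,0],[11,11],[16,0],[25,11],[31,17],[37,2],[38,0]]
[[5,10],[8,4],[11,11],[16,4],[25,11],[31,17],[37,2],[38,0]]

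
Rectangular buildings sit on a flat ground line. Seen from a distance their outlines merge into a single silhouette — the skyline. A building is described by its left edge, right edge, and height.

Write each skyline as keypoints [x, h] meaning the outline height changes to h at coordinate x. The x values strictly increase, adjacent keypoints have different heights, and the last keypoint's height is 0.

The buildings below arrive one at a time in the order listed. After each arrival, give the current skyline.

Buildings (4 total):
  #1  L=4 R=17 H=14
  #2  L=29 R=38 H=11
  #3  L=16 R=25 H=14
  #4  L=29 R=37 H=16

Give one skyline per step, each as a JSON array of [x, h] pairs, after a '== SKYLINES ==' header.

== SKYLINES ==
[[4,14],[17,0]]
[[4,14],[17,0],[29,11],[38,0]]
[[4,14],[25,0],[29,11],[38,0]]
[[4,14],[25,0],[29,16],[37,11],[38,0]]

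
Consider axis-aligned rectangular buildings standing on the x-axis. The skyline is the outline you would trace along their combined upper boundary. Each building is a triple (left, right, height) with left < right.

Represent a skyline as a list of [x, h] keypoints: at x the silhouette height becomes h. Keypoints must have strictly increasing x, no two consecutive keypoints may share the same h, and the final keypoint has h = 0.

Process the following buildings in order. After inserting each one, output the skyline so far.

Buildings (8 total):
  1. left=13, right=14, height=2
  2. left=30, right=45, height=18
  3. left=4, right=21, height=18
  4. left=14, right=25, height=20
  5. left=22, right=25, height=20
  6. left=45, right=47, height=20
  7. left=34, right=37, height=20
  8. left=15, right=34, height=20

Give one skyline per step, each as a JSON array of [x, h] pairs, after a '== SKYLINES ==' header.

== SKYLINES ==
[[13,2],[14,0]]
[[13,2],[14,0],[30,18],[45,0]]
[[4,18],[21,0],[30,18],[45,0]]
[[4,18],[14,20],[25,0],[30,18],[45,0]]
[[4,18],[14,20],[25,0],[30,18],[45,0]]
[[4,18],[14,20],[25,0],[30,18],[45,20],[47,0]]
[[4,18],[14,20],[25,0],[30,18],[34,20],[37,18],[45,20],[47,0]]
[[4,18],[14,20],[37,18],[45,20],[47,0]]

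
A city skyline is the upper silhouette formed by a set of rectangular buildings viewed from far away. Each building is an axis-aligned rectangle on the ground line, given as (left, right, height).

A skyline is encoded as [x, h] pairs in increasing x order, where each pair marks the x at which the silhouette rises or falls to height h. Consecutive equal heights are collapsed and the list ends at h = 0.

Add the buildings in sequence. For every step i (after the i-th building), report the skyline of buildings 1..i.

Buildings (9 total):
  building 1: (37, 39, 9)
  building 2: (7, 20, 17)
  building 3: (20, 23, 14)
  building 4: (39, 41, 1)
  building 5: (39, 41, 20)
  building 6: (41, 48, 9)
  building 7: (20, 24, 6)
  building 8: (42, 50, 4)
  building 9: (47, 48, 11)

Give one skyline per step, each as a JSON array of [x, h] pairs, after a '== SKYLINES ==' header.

== SKYLINES ==
[[37,9],[39,0]]
[[7,17],[20,0],[37,9],[39,0]]
[[7,17],[20,14],[23,0],[37,9],[39,0]]
[[7,17],[20,14],[23,0],[37,9],[39,1],[41,0]]
[[7,17],[20,14],[23,0],[37,9],[39,20],[41,0]]
[[7,17],[20,14],[23,0],[37,9],[39,20],[41,9],[48,0]]
[[7,17],[20,14],[23,6],[24,0],[37,9],[39,20],[41,9],[48,0]]
[[7,17],[20,14],[23,6],[24,0],[37,9],[39,20],[41,9],[48,4],[50,0]]
[[7,17],[20,14],[23,6],[24,0],[37,9],[39,20],[41,9],[47,11],[48,4],[50,0]]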